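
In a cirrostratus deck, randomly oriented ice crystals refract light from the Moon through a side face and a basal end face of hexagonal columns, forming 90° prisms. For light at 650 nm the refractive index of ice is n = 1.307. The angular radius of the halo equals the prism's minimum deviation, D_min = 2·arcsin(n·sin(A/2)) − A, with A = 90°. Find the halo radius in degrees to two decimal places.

45.09°

n·sin(A/2) = 1.307 × sin 45° = 1.307 × 0.7071 = 0.9242.
D_min = 2·arcsin(0.9242) − 90° = 2 × 67.546° − 90° = 45.093°.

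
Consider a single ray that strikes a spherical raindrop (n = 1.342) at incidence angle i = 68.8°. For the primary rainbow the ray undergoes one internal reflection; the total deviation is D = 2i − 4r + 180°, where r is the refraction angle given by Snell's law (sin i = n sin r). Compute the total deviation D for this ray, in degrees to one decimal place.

141.6°

sin r = sin 68.8° / 1.342 = 0.9323/1.342 = 0.6947; r = 44.01°.
D = 2·68.8° − 4·44.01° + 180° = 137.60° − 176.02° + 180° = 141.58°.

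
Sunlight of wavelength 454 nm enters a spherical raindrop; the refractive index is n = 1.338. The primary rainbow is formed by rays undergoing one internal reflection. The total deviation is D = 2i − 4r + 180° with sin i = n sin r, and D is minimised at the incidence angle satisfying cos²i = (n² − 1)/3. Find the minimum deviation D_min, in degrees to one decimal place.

cos²i = (1.79024 − 1)/3 = 0.26341; i = arccos(0.51324) = 59.120°.
sin r = sin 59.120°/1.338 = 0.64144; r = 39.899°.
D_min = 2·59.120° − 4·39.899° + 180° = 138.643°.

138.6°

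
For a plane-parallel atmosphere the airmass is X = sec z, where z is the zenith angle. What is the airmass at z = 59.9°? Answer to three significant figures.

1.99

X = sec z = 1/cos 59.9° = 1/0.5015 = 1.9940.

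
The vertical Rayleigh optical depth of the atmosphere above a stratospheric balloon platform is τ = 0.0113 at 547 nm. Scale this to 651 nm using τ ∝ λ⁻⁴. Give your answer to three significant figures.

τ(651 nm) = τ(547 nm) × (547/651)⁴ = 0.0113 × (0.8402)⁴ = 0.0113 × 0.4985 = 0.0056.

0.00563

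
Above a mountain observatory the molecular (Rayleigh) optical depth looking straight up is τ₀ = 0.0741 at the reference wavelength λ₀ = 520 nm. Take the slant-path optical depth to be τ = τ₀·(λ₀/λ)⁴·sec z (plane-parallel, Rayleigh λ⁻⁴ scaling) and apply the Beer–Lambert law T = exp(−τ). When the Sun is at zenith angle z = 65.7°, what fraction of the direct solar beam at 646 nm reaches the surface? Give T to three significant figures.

0.927

sec 65.7° = 2.4300.
τ = 0.0741 × (520/646)⁴ × 2.4300 = 0.0741 × 0.4198 × 2.4300 = 0.0756.
T = exp(−0.0756) = 0.9272.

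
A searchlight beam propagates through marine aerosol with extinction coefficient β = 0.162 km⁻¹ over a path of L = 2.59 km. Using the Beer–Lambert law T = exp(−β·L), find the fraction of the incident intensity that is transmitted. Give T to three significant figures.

0.657

τ = β·L = 0.162 × 2.59 = 0.4196.
T = exp(−0.4196) = 0.6573.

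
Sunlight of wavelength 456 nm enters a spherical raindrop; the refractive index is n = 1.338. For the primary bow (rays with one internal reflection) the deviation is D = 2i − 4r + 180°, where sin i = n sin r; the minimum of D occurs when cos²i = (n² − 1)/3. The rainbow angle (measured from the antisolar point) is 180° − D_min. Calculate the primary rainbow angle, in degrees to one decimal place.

41.4°

cos²i = (1.79024 − 1)/3 = 0.26341; i = arccos(0.51324) = 59.120°.
sin r = sin 59.120°/1.338 = 0.64144; r = 39.899°.
D_min = 2·59.120° − 4·39.899° + 180° = 138.643°.
Rainbow angle = 180° − D_min = 41.357°.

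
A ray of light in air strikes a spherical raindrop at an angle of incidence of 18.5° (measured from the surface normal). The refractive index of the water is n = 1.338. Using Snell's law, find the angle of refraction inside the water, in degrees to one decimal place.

13.7°

Snell: sin θ_r = sin θ_i / n = sin 18.5° / 1.338 = 0.3173 / 1.338 = 0.2371.
θ_r = arcsin(0.2371) = 13.72°.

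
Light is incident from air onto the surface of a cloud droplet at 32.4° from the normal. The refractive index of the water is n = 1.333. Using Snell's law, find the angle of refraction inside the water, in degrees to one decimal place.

23.7°

Snell: sin θ_r = sin θ_i / n = sin 32.4° / 1.333 = 0.5358 / 1.333 = 0.4020.
θ_r = arcsin(0.4020) = 23.70°.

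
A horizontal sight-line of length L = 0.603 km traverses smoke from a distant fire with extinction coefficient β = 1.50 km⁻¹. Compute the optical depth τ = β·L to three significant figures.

τ = β·L = 1.50 × 0.603 = 0.9045.

0.904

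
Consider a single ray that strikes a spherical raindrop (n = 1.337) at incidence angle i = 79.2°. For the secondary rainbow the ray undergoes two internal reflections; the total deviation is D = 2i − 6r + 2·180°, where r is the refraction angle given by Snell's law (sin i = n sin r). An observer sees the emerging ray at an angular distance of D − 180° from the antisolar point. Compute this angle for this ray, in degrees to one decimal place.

sin r = sin 79.2° / 1.337 = 0.9823/1.337 = 0.7347; r = 47.28°.
D = 2·79.2° − 6·47.28° + 2·180° = 158.40° − 283.69° + 360° = 234.71°.
Angle from antisolar point = D − 180° = 54.71°.

54.7°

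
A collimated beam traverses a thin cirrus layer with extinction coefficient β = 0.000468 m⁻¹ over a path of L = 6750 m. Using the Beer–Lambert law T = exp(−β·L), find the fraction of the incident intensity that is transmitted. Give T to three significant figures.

τ = β·L = 0.000468 × 6750 = 3.1590.
T = exp(−3.1590) = 0.0425.

0.0425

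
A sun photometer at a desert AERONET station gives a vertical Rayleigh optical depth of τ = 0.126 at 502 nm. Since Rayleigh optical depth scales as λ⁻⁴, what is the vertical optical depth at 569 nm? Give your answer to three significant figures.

0.0763

τ(569 nm) = τ(502 nm) × (502/569)⁴ = 0.126 × (0.8822)⁴ = 0.126 × 0.6059 = 0.0763.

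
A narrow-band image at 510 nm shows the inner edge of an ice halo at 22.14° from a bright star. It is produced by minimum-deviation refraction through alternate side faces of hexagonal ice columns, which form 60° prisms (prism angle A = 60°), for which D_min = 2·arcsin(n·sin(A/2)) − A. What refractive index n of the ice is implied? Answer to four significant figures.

Rearranging: n = sin((D_min + A)/2) / sin(A/2).
(D_min + A)/2 = (22.14° + 60°)/2 = 41.070°.
n = sin 41.070° / sin 30° = 0.6570 / 0.5000 = 1.3140.

1.314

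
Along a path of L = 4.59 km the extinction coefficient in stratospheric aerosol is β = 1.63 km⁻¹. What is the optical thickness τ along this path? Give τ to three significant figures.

τ = β·L = 1.63 × 4.59 = 7.4817.

7.48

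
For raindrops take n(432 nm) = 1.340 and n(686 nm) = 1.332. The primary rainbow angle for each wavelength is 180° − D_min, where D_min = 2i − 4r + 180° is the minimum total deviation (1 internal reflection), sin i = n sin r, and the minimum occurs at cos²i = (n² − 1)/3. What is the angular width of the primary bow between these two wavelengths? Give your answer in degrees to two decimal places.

1.15°

At 432 nm (n = 1.340): cos²i = 0.26520 → i = 59.004°, r = 39.770°, D_min = 138.929°, rainbow angle = 41.071°.
At 686 nm (n = 1.332): cos²i = 0.25807 → i = 59.469°, r = 40.290°, D_min = 137.776°, rainbow angle = 42.224°.
Angular width = |41.071° − 42.224°| = 1.153°.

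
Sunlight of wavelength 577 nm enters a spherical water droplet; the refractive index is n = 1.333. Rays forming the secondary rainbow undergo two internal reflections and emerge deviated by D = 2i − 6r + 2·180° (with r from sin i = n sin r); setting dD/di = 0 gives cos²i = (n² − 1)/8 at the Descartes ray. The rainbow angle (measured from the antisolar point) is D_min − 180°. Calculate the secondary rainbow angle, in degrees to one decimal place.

cos²i = (1.77689 − 1)/8 = 0.09711; i = arccos(0.31163) = 71.843°.
sin r = sin 71.843°/1.333 = 0.71283; r = 45.466°.
D_min = 2·71.843° − 6·45.466° + 360° = 230.891°.
Rainbow angle = D_min − 180° = 50.891°.

50.9°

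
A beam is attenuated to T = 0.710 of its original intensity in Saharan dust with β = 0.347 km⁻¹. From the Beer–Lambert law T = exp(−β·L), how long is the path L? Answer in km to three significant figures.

0.987 km

Beer–Lambert: T = exp(−βL) ⇒ L = −ln(T)/β = −ln(0.710)/0.347 = 0.3425/0.347 = 0.987 km.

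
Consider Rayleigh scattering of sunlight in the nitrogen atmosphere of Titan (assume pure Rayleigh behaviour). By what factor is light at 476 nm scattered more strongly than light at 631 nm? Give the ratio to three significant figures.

Rayleigh scattering ∝ λ⁻⁴, so the ratio of coefficients is the inverse fourth power of the wavelength ratio.
σ(476)/σ(631) = (631/476)⁴ = (1.3256)⁴ = 3.088.

3.09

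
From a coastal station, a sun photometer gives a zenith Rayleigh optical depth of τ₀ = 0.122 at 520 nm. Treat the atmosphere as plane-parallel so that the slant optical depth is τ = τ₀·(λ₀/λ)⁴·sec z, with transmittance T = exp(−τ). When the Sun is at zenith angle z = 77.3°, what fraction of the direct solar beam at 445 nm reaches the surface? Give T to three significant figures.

sec 77.3° = 4.5486.
τ = 0.122 × (520/445)⁴ × 4.5486 = 0.122 × 1.8645 × 4.5486 = 1.0347.
T = exp(−1.0347) = 0.3553.

0.355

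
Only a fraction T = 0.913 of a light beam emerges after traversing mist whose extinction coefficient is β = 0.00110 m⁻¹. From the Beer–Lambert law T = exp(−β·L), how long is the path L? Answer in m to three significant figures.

82.7 m

Beer–Lambert: T = exp(−βL) ⇒ L = −ln(T)/β = −ln(0.913)/0.00110 = 0.0910/0.00110 = 82.74 m.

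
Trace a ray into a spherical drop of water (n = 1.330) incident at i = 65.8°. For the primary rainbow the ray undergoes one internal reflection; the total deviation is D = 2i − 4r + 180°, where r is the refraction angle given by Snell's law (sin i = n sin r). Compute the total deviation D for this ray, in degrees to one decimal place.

sin r = sin 65.8° / 1.330 = 0.9121/1.330 = 0.6858; r = 43.30°.
D = 2·65.8° − 4·43.30° + 180° = 131.60° − 173.20° + 180° = 138.40°.

138.4°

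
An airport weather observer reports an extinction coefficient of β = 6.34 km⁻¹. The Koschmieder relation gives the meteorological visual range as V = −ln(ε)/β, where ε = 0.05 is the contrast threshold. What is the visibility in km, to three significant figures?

0.473 km

V = −ln(0.05) / 6.34 = 2.996 / 6.34 = 0.4725 km.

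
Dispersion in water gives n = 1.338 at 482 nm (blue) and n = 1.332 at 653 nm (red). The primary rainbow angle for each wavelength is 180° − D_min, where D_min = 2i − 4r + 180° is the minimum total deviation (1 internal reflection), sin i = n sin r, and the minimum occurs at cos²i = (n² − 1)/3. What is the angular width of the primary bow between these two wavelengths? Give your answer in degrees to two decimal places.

0.87°

At 482 nm (n = 1.338): cos²i = 0.26341 → i = 59.120°, r = 39.899°, D_min = 138.643°, rainbow angle = 41.357°.
At 653 nm (n = 1.332): cos²i = 0.25807 → i = 59.469°, r = 40.290°, D_min = 137.776°, rainbow angle = 42.224°.
Angular width = |41.357° − 42.224°| = 0.867°.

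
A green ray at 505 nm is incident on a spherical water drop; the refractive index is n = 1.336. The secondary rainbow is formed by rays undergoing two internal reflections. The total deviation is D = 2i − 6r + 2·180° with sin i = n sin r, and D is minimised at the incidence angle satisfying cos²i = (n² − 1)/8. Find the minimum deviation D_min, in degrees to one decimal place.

231.7°

cos²i = (1.78490 − 1)/8 = 0.09811; i = arccos(0.31323) = 71.746°.
sin r = sin 71.746°/1.336 = 0.71084; r = 45.303°.
D_min = 2·71.746° − 6·45.303° + 360° = 231.674°.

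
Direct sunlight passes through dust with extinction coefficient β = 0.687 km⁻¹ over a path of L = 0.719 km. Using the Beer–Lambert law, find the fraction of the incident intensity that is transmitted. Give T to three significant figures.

τ = β·L = 0.687 × 0.719 = 0.4940.
T = exp(−0.4940) = 0.6102.

0.610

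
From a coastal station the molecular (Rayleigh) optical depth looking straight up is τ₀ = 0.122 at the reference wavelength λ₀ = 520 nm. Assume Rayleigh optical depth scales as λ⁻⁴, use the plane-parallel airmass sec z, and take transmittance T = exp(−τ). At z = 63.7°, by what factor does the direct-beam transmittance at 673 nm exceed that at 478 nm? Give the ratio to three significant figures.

Airmass: sec 63.7° = 2.2570.
τ(673 nm) = 0.122 × (520/673)⁴ × 2.2570 = 0.122 × 0.3564 × 2.2570 = 0.0981.
τ(478 nm) = 0.122 × (520/478)⁴ × 2.2570 = 0.122 × 1.4006 × 2.2570 = 0.3856.
T(673)/T(478) = exp(τ_B − τ_A) = exp(0.2875) = 1.3331.

1.33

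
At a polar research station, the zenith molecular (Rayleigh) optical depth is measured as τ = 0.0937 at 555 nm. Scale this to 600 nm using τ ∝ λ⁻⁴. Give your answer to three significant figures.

τ(600 nm) = τ(555 nm) × (555/600)⁴ = 0.0937 × (0.9250)⁴ = 0.0937 × 0.7321 = 0.0686.

0.0686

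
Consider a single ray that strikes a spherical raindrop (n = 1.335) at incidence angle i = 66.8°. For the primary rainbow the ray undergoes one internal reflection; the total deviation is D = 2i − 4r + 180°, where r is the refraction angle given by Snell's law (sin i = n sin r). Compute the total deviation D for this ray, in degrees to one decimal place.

sin r = sin 66.8° / 1.335 = 0.9191/1.335 = 0.6885; r = 43.51°.
D = 2·66.8° − 4·43.51° + 180° = 133.60° − 174.04° + 180° = 139.56°.

139.6°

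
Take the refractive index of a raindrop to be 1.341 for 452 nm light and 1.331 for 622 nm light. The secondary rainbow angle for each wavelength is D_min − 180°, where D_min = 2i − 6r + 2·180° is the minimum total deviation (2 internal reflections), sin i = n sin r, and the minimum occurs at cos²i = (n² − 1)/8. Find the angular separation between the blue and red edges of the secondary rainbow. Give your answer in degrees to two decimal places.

2.60°

At 452 nm (n = 1.341): cos²i = 0.09979 → i = 71.586°, r = 45.034°, D_min = 232.966°, rainbow angle = 52.966°.
At 622 nm (n = 1.331): cos²i = 0.09645 → i = 71.907°, r = 45.575°, D_min = 230.365°, rainbow angle = 50.365°.
Angular width = |52.966° − 50.365°| = 2.601°.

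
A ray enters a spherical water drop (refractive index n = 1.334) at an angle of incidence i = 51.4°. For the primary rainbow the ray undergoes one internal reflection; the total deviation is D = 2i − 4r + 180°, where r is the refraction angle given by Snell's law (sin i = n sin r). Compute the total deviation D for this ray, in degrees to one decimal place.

139.3°

sin r = sin 51.4° / 1.334 = 0.7815/1.334 = 0.5858; r = 35.86°.
D = 2·51.4° − 4·35.86° + 180° = 102.80° − 143.45° + 180° = 139.35°.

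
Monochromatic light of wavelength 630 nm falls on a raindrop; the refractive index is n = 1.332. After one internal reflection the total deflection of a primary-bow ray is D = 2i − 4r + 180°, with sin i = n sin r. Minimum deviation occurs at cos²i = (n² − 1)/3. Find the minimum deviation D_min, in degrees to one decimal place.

cos²i = (1.77422 − 1)/3 = 0.25807; i = arccos(0.50801) = 59.469°.
sin r = sin 59.469°/1.332 = 0.64666; r = 40.290°.
D_min = 2·59.469° − 4·40.290° + 180° = 137.776°.

137.8°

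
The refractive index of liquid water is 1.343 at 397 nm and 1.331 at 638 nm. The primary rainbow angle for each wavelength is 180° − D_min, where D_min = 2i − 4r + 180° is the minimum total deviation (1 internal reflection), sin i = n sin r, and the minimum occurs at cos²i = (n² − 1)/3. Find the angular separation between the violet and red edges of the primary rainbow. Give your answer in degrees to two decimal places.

At 397 nm (n = 1.343): cos²i = 0.26788 → i = 58.830°, r = 39.577°, D_min = 139.354°, rainbow angle = 40.646°.
At 638 nm (n = 1.331): cos²i = 0.25719 → i = 59.527°, r = 40.356°, D_min = 137.630°, rainbow angle = 42.370°.
Angular width = |40.646° − 42.370°| = 1.724°.

1.72°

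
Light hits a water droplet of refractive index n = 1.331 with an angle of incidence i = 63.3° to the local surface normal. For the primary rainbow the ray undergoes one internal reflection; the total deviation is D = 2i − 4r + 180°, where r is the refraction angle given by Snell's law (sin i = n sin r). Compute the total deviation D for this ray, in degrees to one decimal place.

138.0°

sin r = sin 63.3° / 1.331 = 0.8934/1.331 = 0.6712; r = 42.16°.
D = 2·63.3° − 4·42.16° + 180° = 126.60° − 168.64° + 180° = 137.96°.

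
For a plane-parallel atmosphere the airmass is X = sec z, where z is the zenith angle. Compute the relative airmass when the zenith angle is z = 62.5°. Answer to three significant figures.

X = sec z = 1/cos 62.5° = 1/0.4617 = 2.1657.

2.17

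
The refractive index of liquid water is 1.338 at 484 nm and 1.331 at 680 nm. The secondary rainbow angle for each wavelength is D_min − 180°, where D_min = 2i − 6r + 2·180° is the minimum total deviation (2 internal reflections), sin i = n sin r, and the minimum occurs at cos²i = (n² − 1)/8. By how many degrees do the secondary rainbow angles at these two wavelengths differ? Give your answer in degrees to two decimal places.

At 484 nm (n = 1.338): cos²i = 0.09878 → i = 71.682°, r = 45.195°, D_min = 232.193°, rainbow angle = 52.193°.
At 680 nm (n = 1.331): cos²i = 0.09645 → i = 71.907°, r = 45.575°, D_min = 230.365°, rainbow angle = 50.365°.
Angular width = |52.193° − 50.365°| = 1.828°.

1.83°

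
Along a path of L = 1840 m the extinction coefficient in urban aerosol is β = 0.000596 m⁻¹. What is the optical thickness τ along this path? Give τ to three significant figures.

1.10

τ = β·L = 0.000596 × 1840 = 1.0966.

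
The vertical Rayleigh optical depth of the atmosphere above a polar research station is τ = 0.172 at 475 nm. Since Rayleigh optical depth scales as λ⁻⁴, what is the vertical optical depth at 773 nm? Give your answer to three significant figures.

τ(773 nm) = τ(475 nm) × (475/773)⁴ = 0.172 × (0.6145)⁴ = 0.172 × 0.1426 = 0.0245.

0.0245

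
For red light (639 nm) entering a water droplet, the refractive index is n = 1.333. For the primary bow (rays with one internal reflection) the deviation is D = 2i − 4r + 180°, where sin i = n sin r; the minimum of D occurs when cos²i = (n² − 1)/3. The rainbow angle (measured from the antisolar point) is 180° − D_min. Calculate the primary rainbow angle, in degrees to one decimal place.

cos²i = (1.77689 − 1)/3 = 0.25896; i = arccos(0.50888) = 59.410°.
sin r = sin 59.410°/1.333 = 0.64579; r = 40.225°.
D_min = 2·59.410° − 4·40.225° + 180° = 137.922°.
Rainbow angle = 180° − D_min = 42.078°.

42.1°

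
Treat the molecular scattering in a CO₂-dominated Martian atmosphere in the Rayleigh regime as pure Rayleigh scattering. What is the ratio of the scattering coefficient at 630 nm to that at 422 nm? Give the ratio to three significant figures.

Rayleigh scattering ∝ λ⁻⁴, so the ratio of coefficients is the inverse fourth power of the wavelength ratio.
σ(630)/σ(422) = (422/630)⁴ = (0.6698)⁴ = 0.2013.

0.201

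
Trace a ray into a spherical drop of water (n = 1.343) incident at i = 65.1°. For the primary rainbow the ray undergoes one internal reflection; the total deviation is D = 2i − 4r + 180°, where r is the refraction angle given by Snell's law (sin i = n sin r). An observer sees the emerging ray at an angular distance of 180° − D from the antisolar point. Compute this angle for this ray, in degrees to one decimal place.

sin r = sin 65.1° / 1.343 = 0.9070/1.343 = 0.6754; r = 42.48°.
D = 2·65.1° − 4·42.48° + 180° = 130.20° − 169.94° + 180° = 140.26°.
Angle from antisolar point = 180° − D = 39.74°.

39.7°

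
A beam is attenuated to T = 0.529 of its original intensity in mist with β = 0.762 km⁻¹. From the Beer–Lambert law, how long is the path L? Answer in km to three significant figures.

Beer–Lambert: T = exp(−βL) ⇒ L = −ln(T)/β = −ln(0.529)/0.762 = 0.6368/0.762 = 0.8357 km.

0.836 km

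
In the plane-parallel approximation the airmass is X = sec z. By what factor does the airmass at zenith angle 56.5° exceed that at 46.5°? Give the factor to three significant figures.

1.25

X(56.5°)/X(46.5°) = sec 56.5° / sec 46.5° = cos 46.5° / cos 56.5° = 0.6884/0.5519 = 1.2472.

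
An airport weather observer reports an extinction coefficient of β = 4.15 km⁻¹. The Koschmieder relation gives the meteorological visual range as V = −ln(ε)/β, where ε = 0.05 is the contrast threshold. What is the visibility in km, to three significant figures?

0.722 km

V = −ln(0.05) / 4.15 = 2.996 / 4.15 = 0.7219 km.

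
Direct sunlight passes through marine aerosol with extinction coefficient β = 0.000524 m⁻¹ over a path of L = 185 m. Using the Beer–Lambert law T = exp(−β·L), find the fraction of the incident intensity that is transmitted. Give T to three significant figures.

τ = β·L = 0.000524 × 185 = 0.0969.
T = exp(−0.0969) = 0.9076.

0.908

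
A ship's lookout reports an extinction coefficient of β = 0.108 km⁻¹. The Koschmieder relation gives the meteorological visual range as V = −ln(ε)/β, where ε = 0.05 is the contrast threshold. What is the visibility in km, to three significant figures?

27.7 km

V = −ln(0.05) / 0.108 = 2.996 / 0.108 = 27.7383 km.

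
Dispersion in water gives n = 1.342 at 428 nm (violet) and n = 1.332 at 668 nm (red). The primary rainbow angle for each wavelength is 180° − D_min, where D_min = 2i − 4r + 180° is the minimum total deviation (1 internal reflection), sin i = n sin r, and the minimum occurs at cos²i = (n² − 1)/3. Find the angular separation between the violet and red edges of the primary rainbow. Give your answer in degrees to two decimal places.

At 428 nm (n = 1.342): cos²i = 0.26699 → i = 58.888°, r = 39.641°, D_min = 139.213°, rainbow angle = 40.787°.
At 668 nm (n = 1.332): cos²i = 0.25807 → i = 59.469°, r = 40.290°, D_min = 137.776°, rainbow angle = 42.224°.
Angular width = |40.787° − 42.224°| = 1.437°.

1.44°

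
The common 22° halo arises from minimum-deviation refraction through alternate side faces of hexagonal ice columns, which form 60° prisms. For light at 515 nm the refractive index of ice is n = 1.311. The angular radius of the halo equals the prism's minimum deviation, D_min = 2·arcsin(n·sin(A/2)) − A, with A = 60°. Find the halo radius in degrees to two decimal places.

21.92°

n·sin(A/2) = 1.311 × sin 30° = 1.311 × 0.5000 = 0.6555.
D_min = 2·arcsin(0.6555) − 60° = 2 × 40.958° − 60° = 21.915°.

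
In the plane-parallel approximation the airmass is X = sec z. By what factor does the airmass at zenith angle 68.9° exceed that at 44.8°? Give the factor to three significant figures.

1.97

X(68.9°)/X(44.8°) = sec 68.9° / sec 44.8° = cos 44.8° / cos 68.9° = 0.7096/0.3600 = 1.9710.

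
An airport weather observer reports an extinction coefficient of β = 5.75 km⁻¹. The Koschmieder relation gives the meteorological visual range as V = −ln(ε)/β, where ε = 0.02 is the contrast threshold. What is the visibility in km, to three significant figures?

0.680 km

V = −ln(0.02) / 5.75 = 3.912 / 5.75 = 0.6804 km.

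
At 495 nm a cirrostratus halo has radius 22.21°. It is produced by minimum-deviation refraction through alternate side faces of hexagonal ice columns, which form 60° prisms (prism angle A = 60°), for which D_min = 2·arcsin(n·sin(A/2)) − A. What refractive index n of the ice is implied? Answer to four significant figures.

1.315

Rearranging: n = sin((D_min + A)/2) / sin(A/2).
(D_min + A)/2 = (22.21° + 60°)/2 = 41.105°.
n = sin 41.105° / sin 30° = 0.6574 / 0.5000 = 1.3149.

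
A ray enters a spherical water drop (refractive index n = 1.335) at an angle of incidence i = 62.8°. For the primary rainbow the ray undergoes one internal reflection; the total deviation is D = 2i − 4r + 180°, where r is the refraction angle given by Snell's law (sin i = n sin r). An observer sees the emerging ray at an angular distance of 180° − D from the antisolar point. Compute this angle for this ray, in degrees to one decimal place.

sin r = sin 62.8° / 1.335 = 0.8894/1.335 = 0.6662; r = 41.78°.
D = 2·62.8° − 4·41.78° + 180° = 125.60° − 167.11° + 180° = 138.49°.
Angle from antisolar point = 180° − D = 41.51°.

41.5°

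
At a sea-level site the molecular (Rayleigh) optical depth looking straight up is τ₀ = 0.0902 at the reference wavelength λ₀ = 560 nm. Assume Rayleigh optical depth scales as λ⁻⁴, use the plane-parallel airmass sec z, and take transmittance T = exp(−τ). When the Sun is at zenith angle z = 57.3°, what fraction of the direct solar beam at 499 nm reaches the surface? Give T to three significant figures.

sec 57.3° = 1.8510.
τ = 0.0902 × (560/499)⁴ × 1.8510 = 0.0902 × 1.5862 × 1.8510 = 0.2648.
T = exp(−0.2648) = 0.7673.

0.767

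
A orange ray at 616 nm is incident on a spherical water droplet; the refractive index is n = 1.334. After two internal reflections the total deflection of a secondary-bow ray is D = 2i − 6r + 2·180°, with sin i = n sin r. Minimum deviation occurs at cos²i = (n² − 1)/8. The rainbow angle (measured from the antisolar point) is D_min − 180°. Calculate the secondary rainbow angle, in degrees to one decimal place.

cos²i = (1.77956 − 1)/8 = 0.09744; i = arccos(0.31216) = 71.810°.
sin r = sin 71.810°/1.334 = 0.71217; r = 45.411°.
D_min = 2·71.810° − 6·45.411° + 360° = 231.153°.
Rainbow angle = D_min − 180° = 51.153°.

51.2°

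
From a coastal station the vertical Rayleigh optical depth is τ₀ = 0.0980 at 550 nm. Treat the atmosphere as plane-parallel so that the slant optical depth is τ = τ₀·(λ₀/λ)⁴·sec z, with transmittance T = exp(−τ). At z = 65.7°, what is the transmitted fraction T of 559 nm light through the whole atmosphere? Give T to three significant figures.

0.800

sec 65.7° = 2.4300.
τ = 0.0980 × (550/559)⁴ × 2.4300 = 0.0980 × 0.9371 × 2.4300 = 0.2232.
T = exp(−0.2232) = 0.8000.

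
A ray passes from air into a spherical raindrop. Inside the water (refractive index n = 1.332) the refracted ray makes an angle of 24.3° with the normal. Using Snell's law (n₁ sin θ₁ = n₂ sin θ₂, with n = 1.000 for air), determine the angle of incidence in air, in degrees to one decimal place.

Snell: sin θ_i = n · sin θ_r = 1.332 × sin 24.3° = 1.332 × 0.4115 = 0.5481.
θ_i = arcsin(0.5481) = 33.24°.

33.2°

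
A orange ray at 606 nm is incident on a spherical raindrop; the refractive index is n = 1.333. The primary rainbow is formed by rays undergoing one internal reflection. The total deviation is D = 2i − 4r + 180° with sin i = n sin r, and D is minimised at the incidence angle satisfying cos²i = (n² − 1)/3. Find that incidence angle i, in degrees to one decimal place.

cos²i = (1.333² − 1)/3 = (1.77689 − 1)/3 = 0.25896.
cos i = 0.50888, so i = 59.410°.

59.4°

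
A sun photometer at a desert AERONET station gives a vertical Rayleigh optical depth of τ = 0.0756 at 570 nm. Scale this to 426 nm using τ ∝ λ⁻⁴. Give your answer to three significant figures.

0.242

τ(426 nm) = τ(570 nm) × (570/426)⁴ = 0.0756 × (1.3380)⁴ = 0.0756 × 3.2052 = 0.2423.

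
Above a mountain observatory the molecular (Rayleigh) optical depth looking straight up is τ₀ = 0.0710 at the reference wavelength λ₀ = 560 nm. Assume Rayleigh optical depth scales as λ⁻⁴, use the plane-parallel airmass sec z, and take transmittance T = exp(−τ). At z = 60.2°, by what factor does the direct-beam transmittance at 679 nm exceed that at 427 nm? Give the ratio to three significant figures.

Airmass: sec 60.2° = 2.0122.
τ(679 nm) = 0.0710 × (560/679)⁴ × 2.0122 = 0.0710 × 0.4627 × 2.0122 = 0.0661.
τ(427 nm) = 0.0710 × (560/427)⁴ × 2.0122 = 0.0710 × 2.9583 × 2.0122 = 0.4226.
T(679)/T(427) = exp(τ_B − τ_A) = exp(0.3565) = 1.4284.

1.43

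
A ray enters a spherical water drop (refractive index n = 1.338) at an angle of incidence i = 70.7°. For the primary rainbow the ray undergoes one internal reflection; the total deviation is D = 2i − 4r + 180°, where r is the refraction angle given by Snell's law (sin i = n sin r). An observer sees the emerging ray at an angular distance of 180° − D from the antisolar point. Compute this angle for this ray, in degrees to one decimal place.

sin r = sin 70.7° / 1.338 = 0.9438/1.338 = 0.7054; r = 44.86°.
D = 2·70.7° − 4·44.86° + 180° = 141.40° − 179.44° + 180° = 141.96°.
Angle from antisolar point = 180° − D = 38.04°.

38.0°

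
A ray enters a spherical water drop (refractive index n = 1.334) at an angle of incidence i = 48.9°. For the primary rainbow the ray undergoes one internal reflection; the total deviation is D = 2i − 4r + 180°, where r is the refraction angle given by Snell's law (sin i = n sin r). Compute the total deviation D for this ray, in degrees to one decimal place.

sin r = sin 48.9° / 1.334 = 0.7536/1.334 = 0.5649; r = 34.39°.
D = 2·48.9° − 4·34.39° + 180° = 97.80° − 137.58° + 180° = 140.22°.

140.2°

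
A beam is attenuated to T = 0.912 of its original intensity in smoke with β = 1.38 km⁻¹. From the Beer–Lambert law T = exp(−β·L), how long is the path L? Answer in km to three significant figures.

Beer–Lambert: T = exp(−βL) ⇒ L = −ln(T)/β = −ln(0.912)/1.38 = 0.0921/1.38 = 0.06675 km.

0.0668 km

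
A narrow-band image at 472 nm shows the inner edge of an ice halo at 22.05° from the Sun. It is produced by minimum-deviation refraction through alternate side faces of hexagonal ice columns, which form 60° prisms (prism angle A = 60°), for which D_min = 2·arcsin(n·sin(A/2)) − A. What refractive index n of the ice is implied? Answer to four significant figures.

Rearranging: n = sin((D_min + A)/2) / sin(A/2).
(D_min + A)/2 = (22.05° + 60°)/2 = 41.025°.
n = sin 41.025° / sin 30° = 0.6564 / 0.5000 = 1.3128.

1.313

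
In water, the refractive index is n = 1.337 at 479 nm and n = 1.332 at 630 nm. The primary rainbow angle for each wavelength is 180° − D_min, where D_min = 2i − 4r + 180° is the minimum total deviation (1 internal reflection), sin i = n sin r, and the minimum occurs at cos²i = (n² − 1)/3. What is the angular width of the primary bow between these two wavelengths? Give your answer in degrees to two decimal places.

0.72°

At 479 nm (n = 1.337): cos²i = 0.26252 → i = 59.178°, r = 39.964°, D_min = 138.500°, rainbow angle = 41.500°.
At 630 nm (n = 1.332): cos²i = 0.25807 → i = 59.469°, r = 40.290°, D_min = 137.776°, rainbow angle = 42.224°.
Angular width = |41.500° − 42.224°| = 0.724°.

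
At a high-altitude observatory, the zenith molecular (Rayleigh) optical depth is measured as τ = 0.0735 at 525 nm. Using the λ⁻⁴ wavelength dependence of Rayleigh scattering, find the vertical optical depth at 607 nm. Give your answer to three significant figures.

τ(607 nm) = τ(525 nm) × (525/607)⁴ = 0.0735 × (0.8649)⁴ = 0.0735 × 0.5596 = 0.0411.

0.0411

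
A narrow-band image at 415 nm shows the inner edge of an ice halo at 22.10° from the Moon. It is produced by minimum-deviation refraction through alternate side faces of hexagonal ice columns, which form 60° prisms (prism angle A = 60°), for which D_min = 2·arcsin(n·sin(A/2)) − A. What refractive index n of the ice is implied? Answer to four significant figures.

1.313

Rearranging: n = sin((D_min + A)/2) / sin(A/2).
(D_min + A)/2 = (22.10° + 60°)/2 = 41.050°.
n = sin 41.050° / sin 30° = 0.6567 / 0.5000 = 1.3134.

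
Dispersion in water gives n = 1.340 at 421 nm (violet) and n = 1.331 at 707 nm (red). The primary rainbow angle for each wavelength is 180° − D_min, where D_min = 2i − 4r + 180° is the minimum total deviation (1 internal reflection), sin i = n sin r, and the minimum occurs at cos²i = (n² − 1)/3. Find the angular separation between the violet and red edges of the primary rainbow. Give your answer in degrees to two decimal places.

At 421 nm (n = 1.340): cos²i = 0.26520 → i = 59.004°, r = 39.770°, D_min = 138.929°, rainbow angle = 41.071°.
At 707 nm (n = 1.331): cos²i = 0.25719 → i = 59.527°, r = 40.356°, D_min = 137.630°, rainbow angle = 42.370°.
Angular width = |41.071° − 42.370°| = 1.299°.

1.30°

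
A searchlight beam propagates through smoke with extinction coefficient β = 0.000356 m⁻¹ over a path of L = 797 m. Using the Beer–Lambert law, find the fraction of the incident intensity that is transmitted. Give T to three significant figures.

0.753

τ = β·L = 0.000356 × 797 = 0.2837.
T = exp(−0.2837) = 0.7530.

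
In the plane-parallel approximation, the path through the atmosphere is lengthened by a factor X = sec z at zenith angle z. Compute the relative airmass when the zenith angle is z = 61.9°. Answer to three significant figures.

X = sec z = 1/cos 61.9° = 1/0.4710 = 2.1231.

2.12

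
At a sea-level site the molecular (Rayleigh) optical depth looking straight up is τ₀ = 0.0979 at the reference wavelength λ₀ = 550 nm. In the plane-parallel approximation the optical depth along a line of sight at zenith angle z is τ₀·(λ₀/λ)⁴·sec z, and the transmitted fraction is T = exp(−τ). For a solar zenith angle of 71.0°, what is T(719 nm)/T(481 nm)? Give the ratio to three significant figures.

1.51

Airmass: sec 71.0° = 3.0716.
τ(719 nm) = 0.0979 × (550/719)⁴ × 3.0716 = 0.0979 × 0.3424 × 3.0716 = 0.1030.
τ(481 nm) = 0.0979 × (550/481)⁴ × 3.0716 = 0.0979 × 1.7095 × 3.0716 = 0.5141.
T(719)/T(481) = exp(τ_B − τ_A) = exp(0.4111) = 1.5085.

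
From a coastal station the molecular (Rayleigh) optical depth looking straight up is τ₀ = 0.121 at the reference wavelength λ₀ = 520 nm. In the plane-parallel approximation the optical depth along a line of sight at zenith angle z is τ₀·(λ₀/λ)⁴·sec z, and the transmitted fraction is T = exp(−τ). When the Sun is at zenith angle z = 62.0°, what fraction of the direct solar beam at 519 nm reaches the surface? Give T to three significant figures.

sec 62.0° = 2.1301.
τ = 0.121 × (520/519)⁴ × 2.1301 = 0.121 × 1.0077 × 2.1301 = 0.2597.
T = exp(−0.2597) = 0.7713.

0.771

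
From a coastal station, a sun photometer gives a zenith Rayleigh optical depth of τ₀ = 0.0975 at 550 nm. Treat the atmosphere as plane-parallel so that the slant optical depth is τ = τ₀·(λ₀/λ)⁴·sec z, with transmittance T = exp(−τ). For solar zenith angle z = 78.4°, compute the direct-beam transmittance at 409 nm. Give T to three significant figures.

sec 78.4° = 4.9732.
τ = 0.0975 × (550/409)⁴ × 4.9732 = 0.0975 × 3.2701 × 4.9732 = 1.5856.
T = exp(−1.5856) = 0.2048.

0.205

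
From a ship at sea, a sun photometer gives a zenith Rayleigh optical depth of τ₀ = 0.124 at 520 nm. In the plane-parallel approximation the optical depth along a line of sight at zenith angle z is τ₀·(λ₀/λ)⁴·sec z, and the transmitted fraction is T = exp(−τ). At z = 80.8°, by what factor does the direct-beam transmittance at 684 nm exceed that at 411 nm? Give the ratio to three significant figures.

Airmass: sec 80.8° = 6.2546.
τ(684 nm) = 0.124 × (520/684)⁴ × 6.2546 = 0.124 × 0.3340 × 6.2546 = 0.2591.
τ(411 nm) = 0.124 × (520/411)⁴ × 6.2546 = 0.124 × 2.5624 × 6.2546 = 1.9873.
T(684)/T(411) = exp(τ_B − τ_A) = exp(1.7283) = 5.6309.

5.63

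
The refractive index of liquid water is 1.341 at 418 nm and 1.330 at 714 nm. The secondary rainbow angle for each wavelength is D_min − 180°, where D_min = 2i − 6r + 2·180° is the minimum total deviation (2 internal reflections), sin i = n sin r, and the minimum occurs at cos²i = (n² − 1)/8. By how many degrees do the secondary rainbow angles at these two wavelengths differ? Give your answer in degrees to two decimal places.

2.86°

At 418 nm (n = 1.341): cos²i = 0.09979 → i = 71.586°, r = 45.034°, D_min = 232.966°, rainbow angle = 52.966°.
At 714 nm (n = 1.330): cos²i = 0.09611 → i = 71.940°, r = 45.630°, D_min = 230.101°, rainbow angle = 50.101°.
Angular width = |52.966° − 50.101°| = 2.865°.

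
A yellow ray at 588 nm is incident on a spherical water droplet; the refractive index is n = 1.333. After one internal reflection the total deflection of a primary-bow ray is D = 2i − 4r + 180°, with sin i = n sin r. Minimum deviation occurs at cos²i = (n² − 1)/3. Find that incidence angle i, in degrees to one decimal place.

cos²i = (1.333² − 1)/3 = (1.77689 − 1)/3 = 0.25896.
cos i = 0.50888, so i = 59.410°.

59.4°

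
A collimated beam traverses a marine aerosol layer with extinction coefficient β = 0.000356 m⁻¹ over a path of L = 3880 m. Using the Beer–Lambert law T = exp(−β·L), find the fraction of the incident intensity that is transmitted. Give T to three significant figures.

τ = β·L = 0.000356 × 3880 = 1.3813.
T = exp(−1.3813) = 0.2513.

0.251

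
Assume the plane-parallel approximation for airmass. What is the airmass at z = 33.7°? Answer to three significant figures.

X = sec z = 1/cos 33.7° = 1/0.8320 = 1.2020.

1.20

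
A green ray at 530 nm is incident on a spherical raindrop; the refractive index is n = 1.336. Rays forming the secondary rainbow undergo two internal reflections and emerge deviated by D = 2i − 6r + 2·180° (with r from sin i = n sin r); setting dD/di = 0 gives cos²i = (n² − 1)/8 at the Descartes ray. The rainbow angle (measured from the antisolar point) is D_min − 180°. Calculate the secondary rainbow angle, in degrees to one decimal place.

51.7°

cos²i = (1.78490 − 1)/8 = 0.09811; i = arccos(0.31323) = 71.746°.
sin r = sin 71.746°/1.336 = 0.71084; r = 45.303°.
D_min = 2·71.746° − 6·45.303° + 360° = 231.674°.
Rainbow angle = D_min − 180° = 51.674°.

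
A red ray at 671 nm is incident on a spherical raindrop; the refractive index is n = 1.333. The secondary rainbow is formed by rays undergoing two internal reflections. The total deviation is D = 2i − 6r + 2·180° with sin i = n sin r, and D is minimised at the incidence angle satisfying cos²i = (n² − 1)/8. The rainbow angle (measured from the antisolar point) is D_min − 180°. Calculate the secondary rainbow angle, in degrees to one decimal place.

50.9°

cos²i = (1.77689 − 1)/8 = 0.09711; i = arccos(0.31163) = 71.843°.
sin r = sin 71.843°/1.333 = 0.71283; r = 45.466°.
D_min = 2·71.843° − 6·45.466° + 360° = 230.891°.
Rainbow angle = D_min − 180° = 50.891°.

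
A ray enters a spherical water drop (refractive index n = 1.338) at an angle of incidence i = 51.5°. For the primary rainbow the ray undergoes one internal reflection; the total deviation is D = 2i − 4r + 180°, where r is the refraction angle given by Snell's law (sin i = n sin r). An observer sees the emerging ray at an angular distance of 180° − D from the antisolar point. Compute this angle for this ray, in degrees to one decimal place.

40.2°

sin r = sin 51.5° / 1.338 = 0.7826/1.338 = 0.5849; r = 35.80°.
D = 2·51.5° − 4·35.80° + 180° = 103.00° − 143.19° + 180° = 139.81°.
Angle from antisolar point = 180° − D = 40.19°.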